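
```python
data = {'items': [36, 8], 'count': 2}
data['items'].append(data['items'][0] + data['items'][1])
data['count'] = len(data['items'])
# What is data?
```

After line 1: data = {'items': [36, 8], 'count': 2}
After line 2 (append 36 + 8 = 44): data = {'items': [36, 8, 44], 'count': 2}
After line 3 (count = len(items) = 3): data = {'items': [36, 8, 44], 'count': 3}

{'items': [36, 8, 44], 'count': 3}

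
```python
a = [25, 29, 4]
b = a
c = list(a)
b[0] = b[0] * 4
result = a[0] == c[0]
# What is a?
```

After line 1: a = [25, 29, 4]
After line 2 (b = a, alias): a = [25, 29, 4], b = [25, 29, 4]
After line 3 (c = list(a) is a copy, new object): c = [25, 29, 4]
After line 4 (b[0] = 25 * 4 = 100; mutates shared a/b): a = b = [100, 29, 4], c = [25, 29, 4]
After line 5 (a[0] = 100, c[0] = 25; result = False)

[100, 29, 4]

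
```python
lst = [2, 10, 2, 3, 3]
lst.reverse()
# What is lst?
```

[3, 3, 2, 10, 2]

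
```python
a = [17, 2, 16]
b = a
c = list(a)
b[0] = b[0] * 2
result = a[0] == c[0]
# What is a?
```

After line 1: a = [17, 2, 16]
After line 2 (b = a, alias): a = [17, 2, 16], b = [17, 2, 16]
After line 3 (c = list(a) is a copy, new object): c = [17, 2, 16]
After line 4 (b[0] = 17 * 2 = 34; mutates shared a/b): a = b = [34, 2, 16], c = [17, 2, 16]
After line 5 (a[0] = 34, c[0] = 17; result = False)

[34, 2, 16]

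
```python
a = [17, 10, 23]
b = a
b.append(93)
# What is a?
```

After line 1: a = [17, 10, 23]
After line 2 (b = a is an alias, same object): a = [17, 10, 23], b = [17, 10, 23]
After line 3 (b.append mutates the shared list): a = [17, 10, 23, 93], b = [17, 10, 23, 93]

[17, 10, 23, 93]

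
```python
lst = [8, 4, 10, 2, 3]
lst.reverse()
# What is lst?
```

[3, 2, 10, 4, 8]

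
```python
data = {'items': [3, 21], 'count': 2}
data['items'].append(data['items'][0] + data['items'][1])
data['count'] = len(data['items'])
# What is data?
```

After line 1: data = {'items': [3, 21], 'count': 2}
After line 2 (append 3 + 21 = 24): data = {'items': [3, 21, 24], 'count': 2}
After line 3 (count = len(items) = 3): data = {'items': [3, 21, 24], 'count': 3}

{'items': [3, 21, 24], 'count': 3}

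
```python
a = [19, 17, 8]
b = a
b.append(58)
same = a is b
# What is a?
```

After line 1: a = [19, 17, 8]
After line 2 (b = a is an alias, same object): a = [19, 17, 8], b = [19, 17, 8]
After line 3 (b.append mutates the shared list): a = [19, 17, 8, 58], b = [19, 17, 8, 58]
After line 4 (same = a is b; same object -> True): same = True

[19, 17, 8, 58]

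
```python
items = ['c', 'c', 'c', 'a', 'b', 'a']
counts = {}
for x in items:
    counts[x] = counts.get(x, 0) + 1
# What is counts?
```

Initial: counts = {}, items = ['c', 'c', 'c', 'a', 'b', 'a']
See 'c': counts = {'c': 1}
See 'c': counts = {'c': 2}
See 'c': counts = {'c': 3}
See 'a': counts = {'c': 3, 'a': 1}
See 'b': counts = {'c': 3, 'a': 1, 'b': 1}
See 'a': counts = {'c': 3, 'a': 2, 'b': 1}

{'c': 3, 'a': 2, 'b': 1}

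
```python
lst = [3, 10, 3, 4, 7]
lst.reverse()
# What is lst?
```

[7, 4, 3, 10, 3]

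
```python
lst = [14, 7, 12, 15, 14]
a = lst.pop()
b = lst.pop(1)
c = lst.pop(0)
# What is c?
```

After line 1: lst = [14, 7, 12, 15, 14]
After line 2 (pop() -> a = 14): lst = [14, 7, 12, 15]
After line 3 (pop(1) -> b = 7): lst = [14, 12, 15]
After line 4 (pop(0) -> c = 14): lst = [12, 15]

14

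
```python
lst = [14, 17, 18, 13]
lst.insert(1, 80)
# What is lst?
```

[14, 80, 17, 18, 13]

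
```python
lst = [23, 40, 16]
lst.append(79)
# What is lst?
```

[23, 40, 16, 79]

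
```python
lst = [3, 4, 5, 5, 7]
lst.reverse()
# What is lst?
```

[7, 5, 5, 4, 3]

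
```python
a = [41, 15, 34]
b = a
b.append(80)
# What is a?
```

After line 1: a = [41, 15, 34]
After line 2 (b = a is an alias, same object): a = [41, 15, 34], b = [41, 15, 34]
After line 3 (b.append mutates the shared list): a = [41, 15, 34, 80], b = [41, 15, 34, 80]

[41, 15, 34, 80]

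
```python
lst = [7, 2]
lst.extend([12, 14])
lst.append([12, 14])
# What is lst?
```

After line 1: lst = [7, 2]
After line 2 (extend unpacks [12, 14]): lst = [7, 2, 12, 14]
After line 3 (append adds [12, 14] as single element): lst = [7, 2, 12, 14, [12, 14]]

[7, 2, 12, 14, [12, 14]]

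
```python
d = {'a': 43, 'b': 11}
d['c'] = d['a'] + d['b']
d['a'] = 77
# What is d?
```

After line 1: d = {'a': 43, 'b': 11}
After line 2 (d['c'] = 43 + 11): d = {'a': 43, 'b': 11, 'c': 54}
After line 3: d = {'a': 77, 'b': 11, 'c': 54}

{'a': 77, 'b': 11, 'c': 54}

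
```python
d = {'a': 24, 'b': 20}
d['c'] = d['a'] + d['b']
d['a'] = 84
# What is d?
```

After line 1: d = {'a': 24, 'b': 20}
After line 2 (d['c'] = 24 + 20): d = {'a': 24, 'b': 20, 'c': 44}
After line 3: d = {'a': 84, 'b': 20, 'c': 44}

{'a': 84, 'b': 20, 'c': 44}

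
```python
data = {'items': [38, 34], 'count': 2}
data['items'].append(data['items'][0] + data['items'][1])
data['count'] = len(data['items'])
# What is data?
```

After line 1: data = {'items': [38, 34], 'count': 2}
After line 2 (append 38 + 34 = 72): data = {'items': [38, 34, 72], 'count': 2}
After line 3 (count = len(items) = 3): data = {'items': [38, 34, 72], 'count': 3}

{'items': [38, 34, 72], 'count': 3}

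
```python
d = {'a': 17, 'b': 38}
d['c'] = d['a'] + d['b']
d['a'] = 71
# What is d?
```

After line 1: d = {'a': 17, 'b': 38}
After line 2 (d['c'] = 17 + 38): d = {'a': 17, 'b': 38, 'c': 55}
After line 3: d = {'a': 71, 'b': 38, 'c': 55}

{'a': 71, 'b': 38, 'c': 55}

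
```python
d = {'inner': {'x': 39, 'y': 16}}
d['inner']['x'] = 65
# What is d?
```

After line 1: d = {'inner': {'x': 39, 'y': 16}}
After line 2 (inner x overwritten): d = {'inner': {'x': 65, 'y': 16}}

{'inner': {'x': 65, 'y': 16}}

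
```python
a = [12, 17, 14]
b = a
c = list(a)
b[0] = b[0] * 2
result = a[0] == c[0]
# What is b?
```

After line 1: a = [12, 17, 14]
After line 2 (b = a, alias): a = [12, 17, 14], b = [12, 17, 14]
After line 3 (c = list(a) is a copy, new object): c = [12, 17, 14]
After line 4 (b[0] = 12 * 2 = 24; mutates shared a/b): a = b = [24, 17, 14], c = [12, 17, 14]
After line 5 (a[0] = 24, c[0] = 12; result = False)

[24, 17, 14]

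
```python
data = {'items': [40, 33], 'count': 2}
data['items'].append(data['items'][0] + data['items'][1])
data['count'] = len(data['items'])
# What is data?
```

After line 1: data = {'items': [40, 33], 'count': 2}
After line 2 (append 40 + 33 = 73): data = {'items': [40, 33, 73], 'count': 2}
After line 3 (count = len(items) = 3): data = {'items': [40, 33, 73], 'count': 3}

{'items': [40, 33, 73], 'count': 3}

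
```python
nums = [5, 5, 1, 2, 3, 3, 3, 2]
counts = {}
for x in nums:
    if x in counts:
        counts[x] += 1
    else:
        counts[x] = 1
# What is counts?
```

Initial: counts = {}, nums = [5, 5, 1, 2, 3, 3, 3, 2]
See 5: counts = {5: 1}
See 5: counts = {5: 2}
See 1: counts = {5: 2, 1: 1}
See 2: counts = {5: 2, 1: 1, 2: 1}
See 3: counts = {5: 2, 1: 1, 2: 1, 3: 1}
See 3: counts = {5: 2, 1: 1, 2: 1, 3: 2}
See 3: counts = {5: 2, 1: 1, 2: 1, 3: 3}
See 2: counts = {5: 2, 1: 1, 2: 2, 3: 3}

{5: 2, 1: 1, 2: 2, 3: 3}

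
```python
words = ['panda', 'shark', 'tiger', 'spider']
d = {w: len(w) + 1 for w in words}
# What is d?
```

{'panda': 6, 'shark': 6, 'tiger': 6, 'spider': 7}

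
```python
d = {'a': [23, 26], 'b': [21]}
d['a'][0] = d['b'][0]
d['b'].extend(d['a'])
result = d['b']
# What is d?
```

After line 1: d = {'a': [23, 26], 'b': [21]}
After line 2 (a[0] = b[0] = 21): d = {'a': [21, 26], 'b': [21]}
After line 3 (b.extend(a) appends [21, 26]): d = {'a': [21, 26], 'b': [21, 21, 26]}
After line 4: result = d['b'] = [21, 21, 26]

{'a': [21, 26], 'b': [21, 21, 26]}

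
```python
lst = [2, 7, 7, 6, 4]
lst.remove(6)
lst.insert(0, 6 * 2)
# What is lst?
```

After line 1: lst = [2, 7, 7, 6, 4]
After line 2 (remove first 6): lst = [2, 7, 7, 4]
After line 3 (insert 12 at index 0): lst = [12, 2, 7, 7, 4]

[12, 2, 7, 7, 4]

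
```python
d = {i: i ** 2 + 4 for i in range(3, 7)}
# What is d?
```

{3: 13, 4: 20, 5: 29, 6: 40}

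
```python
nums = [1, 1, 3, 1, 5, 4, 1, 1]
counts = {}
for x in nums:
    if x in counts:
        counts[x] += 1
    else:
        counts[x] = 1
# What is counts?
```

Initial: counts = {}, nums = [1, 1, 3, 1, 5, 4, 1, 1]
See 1: counts = {1: 1}
See 1: counts = {1: 2}
See 3: counts = {1: 2, 3: 1}
See 1: counts = {1: 3, 3: 1}
See 5: counts = {1: 3, 3: 1, 5: 1}
See 4: counts = {1: 3, 3: 1, 5: 1, 4: 1}
See 1: counts = {1: 4, 3: 1, 5: 1, 4: 1}
See 1: counts = {1: 5, 3: 1, 5: 1, 4: 1}

{1: 5, 3: 1, 5: 1, 4: 1}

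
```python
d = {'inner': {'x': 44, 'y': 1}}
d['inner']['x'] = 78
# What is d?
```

After line 1: d = {'inner': {'x': 44, 'y': 1}}
After line 2 (inner x overwritten): d = {'inner': {'x': 78, 'y': 1}}

{'inner': {'x': 78, 'y': 1}}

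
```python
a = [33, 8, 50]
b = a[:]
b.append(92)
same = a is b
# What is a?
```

After line 1: a = [33, 8, 50]
After line 2 (b = a[:] is a shallow copy, new object): a = [33, 8, 50], b = [33, 8, 50]
After line 3 (append only mutates b): a = [33, 8, 50], b = [33, 8, 50, 92]
After line 4 (same = a is b; different objects -> False): same = False

[33, 8, 50]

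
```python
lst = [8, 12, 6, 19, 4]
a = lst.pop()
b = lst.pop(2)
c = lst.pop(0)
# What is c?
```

After line 1: lst = [8, 12, 6, 19, 4]
After line 2 (pop() -> a = 4): lst = [8, 12, 6, 19]
After line 3 (pop(2) -> b = 6): lst = [8, 12, 19]
After line 4 (pop(0) -> c = 8): lst = [12, 19]

8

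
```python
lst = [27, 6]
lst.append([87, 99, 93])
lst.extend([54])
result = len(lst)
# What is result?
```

After line 1: lst = [27, 6]
After line 2 (append adds [87, 99, 93] as single element): lst = [27, 6, [87, 99, 93]]
After line 3 (extend unpacks [54], adds 54): lst = [27, 6, [87, 99, 93], 54]
After line 4: result = len(lst) = 4

4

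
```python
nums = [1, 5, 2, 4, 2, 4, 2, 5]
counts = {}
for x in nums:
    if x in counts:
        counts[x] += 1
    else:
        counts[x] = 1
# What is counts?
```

Initial: counts = {}, nums = [1, 5, 2, 4, 2, 4, 2, 5]
See 1: counts = {1: 1}
See 5: counts = {1: 1, 5: 1}
See 2: counts = {1: 1, 5: 1, 2: 1}
See 4: counts = {1: 1, 5: 1, 2: 1, 4: 1}
See 2: counts = {1: 1, 5: 1, 2: 2, 4: 1}
See 4: counts = {1: 1, 5: 1, 2: 2, 4: 2}
See 2: counts = {1: 1, 5: 1, 2: 3, 4: 2}
See 5: counts = {1: 1, 5: 2, 2: 3, 4: 2}

{1: 1, 5: 2, 2: 3, 4: 2}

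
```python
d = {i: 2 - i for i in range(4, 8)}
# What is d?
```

{4: -2, 5: -3, 6: -4, 7: -5}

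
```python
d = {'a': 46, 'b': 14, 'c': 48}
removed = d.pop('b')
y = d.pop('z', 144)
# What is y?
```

After line 1: d = {'a': 46, 'b': 14, 'c': 48}
After line 2 (pop 'b' returns 14): d = {'a': 46, 'c': 48}, removed = 14
After line 3 (pop 'z' missing, returns default 144): d = {'a': 46, 'c': 48}, y = 144

144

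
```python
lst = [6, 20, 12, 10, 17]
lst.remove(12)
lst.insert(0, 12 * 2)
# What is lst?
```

After line 1: lst = [6, 20, 12, 10, 17]
After line 2 (remove first 12): lst = [6, 20, 10, 17]
After line 3 (insert 24 at index 0): lst = [24, 6, 20, 10, 17]

[24, 6, 20, 10, 17]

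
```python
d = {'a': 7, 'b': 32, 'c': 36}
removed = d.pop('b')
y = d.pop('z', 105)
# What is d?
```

After line 1: d = {'a': 7, 'b': 32, 'c': 36}
After line 2 (pop 'b' returns 32): d = {'a': 7, 'c': 36}, removed = 32
After line 3 (pop 'z' missing, returns default 105): d = {'a': 7, 'c': 36}, y = 105

{'a': 7, 'c': 36}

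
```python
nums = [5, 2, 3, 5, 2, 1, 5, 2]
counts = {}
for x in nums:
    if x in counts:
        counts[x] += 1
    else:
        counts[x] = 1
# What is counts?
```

Initial: counts = {}, nums = [5, 2, 3, 5, 2, 1, 5, 2]
See 5: counts = {5: 1}
See 2: counts = {5: 1, 2: 1}
See 3: counts = {5: 1, 2: 1, 3: 1}
See 5: counts = {5: 2, 2: 1, 3: 1}
See 2: counts = {5: 2, 2: 2, 3: 1}
See 1: counts = {5: 2, 2: 2, 3: 1, 1: 1}
See 5: counts = {5: 3, 2: 2, 3: 1, 1: 1}
See 2: counts = {5: 3, 2: 3, 3: 1, 1: 1}

{5: 3, 2: 3, 3: 1, 1: 1}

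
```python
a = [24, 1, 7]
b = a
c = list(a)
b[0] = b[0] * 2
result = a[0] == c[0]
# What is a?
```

After line 1: a = [24, 1, 7]
After line 2 (b = a, alias): a = [24, 1, 7], b = [24, 1, 7]
After line 3 (c = list(a) is a copy, new object): c = [24, 1, 7]
After line 4 (b[0] = 24 * 2 = 48; mutates shared a/b): a = b = [48, 1, 7], c = [24, 1, 7]
After line 5 (a[0] = 48, c[0] = 24; result = False)

[48, 1, 7]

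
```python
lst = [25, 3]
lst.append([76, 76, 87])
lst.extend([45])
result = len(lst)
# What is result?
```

After line 1: lst = [25, 3]
After line 2 (append adds [76, 76, 87] as single element): lst = [25, 3, [76, 76, 87]]
After line 3 (extend unpacks [45], adds 45): lst = [25, 3, [76, 76, 87], 45]
After line 4: result = len(lst) = 4

4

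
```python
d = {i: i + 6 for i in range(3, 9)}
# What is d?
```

{3: 9, 4: 10, 5: 11, 6: 12, 7: 13, 8: 14}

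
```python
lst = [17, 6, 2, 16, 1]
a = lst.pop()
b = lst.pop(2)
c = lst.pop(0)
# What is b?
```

After line 1: lst = [17, 6, 2, 16, 1]
After line 2 (pop() -> a = 1): lst = [17, 6, 2, 16]
After line 3 (pop(2) -> b = 2): lst = [17, 6, 16]
After line 4 (pop(0) -> c = 17): lst = [6, 16]

2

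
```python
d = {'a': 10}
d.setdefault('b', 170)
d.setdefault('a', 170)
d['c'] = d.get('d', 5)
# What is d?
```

After line 1: d = {'a': 10}
After line 2 (setdefault adds 'b'=170): d = {'a': 10, 'b': 170}
After line 3 (setdefault 'a' no-op, already exists): d = {'a': 10, 'b': 170}
After line 4 (get('d', 5) returns default since 'd' not in d): d = {'a': 10, 'b': 170, 'c': 5}

{'a': 10, 'b': 170, 'c': 5}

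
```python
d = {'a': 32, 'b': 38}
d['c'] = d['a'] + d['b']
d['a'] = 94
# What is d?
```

After line 1: d = {'a': 32, 'b': 38}
After line 2 (d['c'] = 32 + 38): d = {'a': 32, 'b': 38, 'c': 70}
After line 3: d = {'a': 94, 'b': 38, 'c': 70}

{'a': 94, 'b': 38, 'c': 70}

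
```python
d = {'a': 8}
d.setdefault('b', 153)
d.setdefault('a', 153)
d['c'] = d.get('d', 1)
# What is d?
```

After line 1: d = {'a': 8}
After line 2 (setdefault adds 'b'=153): d = {'a': 8, 'b': 153}
After line 3 (setdefault 'a' no-op, already exists): d = {'a': 8, 'b': 153}
After line 4 (get('d', 1) returns default since 'd' not in d): d = {'a': 8, 'b': 153, 'c': 1}

{'a': 8, 'b': 153, 'c': 1}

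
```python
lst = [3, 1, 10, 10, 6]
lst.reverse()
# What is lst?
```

[6, 10, 10, 1, 3]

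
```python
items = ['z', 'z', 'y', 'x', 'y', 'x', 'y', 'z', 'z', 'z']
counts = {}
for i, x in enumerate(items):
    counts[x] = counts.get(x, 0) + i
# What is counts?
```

Initial: counts = {}, items = ['z', 'z', 'y', 'x', 'y', 'x', 'y', 'z', 'z', 'z']
i=0, x='z': counts = {'z': 0}
i=1, x='z': counts = {'z': 1}
i=2, x='y': counts = {'z': 1, 'y': 2}
i=3, x='x': counts = {'z': 1, 'y': 2, 'x': 3}
i=4, x='y': counts = {'z': 1, 'y': 6, 'x': 3}
i=5, x='x': counts = {'z': 1, 'y': 6, 'x': 8}
i=6, x='y': counts = {'z': 1, 'y': 12, 'x': 8}
i=7, x='z': counts = {'z': 8, 'y': 12, 'x': 8}
i=8, x='z': counts = {'z': 16, 'y': 12, 'x': 8}
i=9, x='z': counts = {'z': 25, 'y': 12, 'x': 8}

{'z': 25, 'y': 12, 'x': 8}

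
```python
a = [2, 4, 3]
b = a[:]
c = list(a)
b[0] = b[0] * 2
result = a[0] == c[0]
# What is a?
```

After line 1: a = [2, 4, 3]
After line 2 (b = a[:], copy): a = [2, 4, 3], b = [2, 4, 3]
After line 3 (c = list(a) is a copy, new object): c = [2, 4, 3]
After line 4 (b[0] = 2 * 2 = 4; only b mutates (copy)): a = [2, 4, 3], b = [4, 4, 3], c = [2, 4, 3]
After line 5 (a[0] = 2, c[0] = 2; result = True)

[2, 4, 3]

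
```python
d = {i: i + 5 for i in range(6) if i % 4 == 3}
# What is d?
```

{3: 8}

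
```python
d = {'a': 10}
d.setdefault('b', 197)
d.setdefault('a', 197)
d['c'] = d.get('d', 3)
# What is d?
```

After line 1: d = {'a': 10}
After line 2 (setdefault adds 'b'=197): d = {'a': 10, 'b': 197}
After line 3 (setdefault 'a' no-op, already exists): d = {'a': 10, 'b': 197}
After line 4 (get('d', 3) returns default since 'd' not in d): d = {'a': 10, 'b': 197, 'c': 3}

{'a': 10, 'b': 197, 'c': 3}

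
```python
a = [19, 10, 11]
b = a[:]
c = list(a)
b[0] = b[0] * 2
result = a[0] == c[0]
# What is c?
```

After line 1: a = [19, 10, 11]
After line 2 (b = a[:], copy): a = [19, 10, 11], b = [19, 10, 11]
After line 3 (c = list(a) is a copy, new object): c = [19, 10, 11]
After line 4 (b[0] = 19 * 2 = 38; only b mutates (copy)): a = [19, 10, 11], b = [38, 10, 11], c = [19, 10, 11]
After line 5 (a[0] = 19, c[0] = 19; result = True)

[19, 10, 11]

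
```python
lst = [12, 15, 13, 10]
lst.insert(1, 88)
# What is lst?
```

[12, 88, 15, 13, 10]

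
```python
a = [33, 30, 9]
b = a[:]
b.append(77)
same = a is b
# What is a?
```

After line 1: a = [33, 30, 9]
After line 2 (b = a[:] is a shallow copy, new object): a = [33, 30, 9], b = [33, 30, 9]
After line 3 (append only mutates b): a = [33, 30, 9], b = [33, 30, 9, 77]
After line 4 (same = a is b; different objects -> False): same = False

[33, 30, 9]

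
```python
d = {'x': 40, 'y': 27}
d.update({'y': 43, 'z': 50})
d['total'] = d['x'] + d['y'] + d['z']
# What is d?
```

After line 1: d = {'x': 40, 'y': 27}
After line 2 (y overwritten, z added): d = {'x': 40, 'y': 43, 'z': 50}
After line 3 (total = 40 + 43 + 50 = 133): d = {'x': 40, 'y': 43, 'z': 50, 'total': 133}

{'x': 40, 'y': 43, 'z': 50, 'total': 133}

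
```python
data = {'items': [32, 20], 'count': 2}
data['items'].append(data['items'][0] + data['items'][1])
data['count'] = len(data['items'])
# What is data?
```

After line 1: data = {'items': [32, 20], 'count': 2}
After line 2 (append 32 + 20 = 52): data = {'items': [32, 20, 52], 'count': 2}
After line 3 (count = len(items) = 3): data = {'items': [32, 20, 52], 'count': 3}

{'items': [32, 20, 52], 'count': 3}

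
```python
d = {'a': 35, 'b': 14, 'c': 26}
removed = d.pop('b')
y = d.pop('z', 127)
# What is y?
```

After line 1: d = {'a': 35, 'b': 14, 'c': 26}
After line 2 (pop 'b' returns 14): d = {'a': 35, 'c': 26}, removed = 14
After line 3 (pop 'z' missing, returns default 127): d = {'a': 35, 'c': 26}, y = 127

127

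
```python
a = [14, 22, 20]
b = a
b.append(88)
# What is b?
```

After line 1: a = [14, 22, 20]
After line 2 (b = a is an alias, same object): a = [14, 22, 20], b = [14, 22, 20]
After line 3 (b.append mutates the shared list): a = [14, 22, 20, 88], b = [14, 22, 20, 88]

[14, 22, 20, 88]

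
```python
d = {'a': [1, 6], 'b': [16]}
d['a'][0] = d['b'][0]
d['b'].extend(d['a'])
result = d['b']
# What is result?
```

After line 1: d = {'a': [1, 6], 'b': [16]}
After line 2 (a[0] = b[0] = 16): d = {'a': [16, 6], 'b': [16]}
After line 3 (b.extend(a) appends [16, 6]): d = {'a': [16, 6], 'b': [16, 16, 6]}
After line 4: result = d['b'] = [16, 16, 6]

[16, 16, 6]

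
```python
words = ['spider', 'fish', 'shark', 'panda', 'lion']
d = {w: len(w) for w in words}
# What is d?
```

{'spider': 6, 'fish': 4, 'shark': 5, 'panda': 5, 'lion': 4}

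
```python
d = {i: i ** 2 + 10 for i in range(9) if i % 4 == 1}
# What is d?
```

{1: 11, 5: 35}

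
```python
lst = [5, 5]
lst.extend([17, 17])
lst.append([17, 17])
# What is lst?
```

After line 1: lst = [5, 5]
After line 2 (extend unpacks [17, 17]): lst = [5, 5, 17, 17]
After line 3 (append adds [17, 17] as single element): lst = [5, 5, 17, 17, [17, 17]]

[5, 5, 17, 17, [17, 17]]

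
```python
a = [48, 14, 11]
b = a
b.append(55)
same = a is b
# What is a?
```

After line 1: a = [48, 14, 11]
After line 2 (b = a is an alias, same object): a = [48, 14, 11], b = [48, 14, 11]
After line 3 (b.append mutates the shared list): a = [48, 14, 11, 55], b = [48, 14, 11, 55]
After line 4 (same = a is b; same object -> True): same = True

[48, 14, 11, 55]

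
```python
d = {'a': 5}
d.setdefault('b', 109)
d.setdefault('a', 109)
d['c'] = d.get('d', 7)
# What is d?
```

After line 1: d = {'a': 5}
After line 2 (setdefault adds 'b'=109): d = {'a': 5, 'b': 109}
After line 3 (setdefault 'a' no-op, already exists): d = {'a': 5, 'b': 109}
After line 4 (get('d', 7) returns default since 'd' not in d): d = {'a': 5, 'b': 109, 'c': 7}

{'a': 5, 'b': 109, 'c': 7}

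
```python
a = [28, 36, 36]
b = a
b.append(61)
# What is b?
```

After line 1: a = [28, 36, 36]
After line 2 (b = a is an alias, same object): a = [28, 36, 36], b = [28, 36, 36]
After line 3 (b.append mutates the shared list): a = [28, 36, 36, 61], b = [28, 36, 36, 61]

[28, 36, 36, 61]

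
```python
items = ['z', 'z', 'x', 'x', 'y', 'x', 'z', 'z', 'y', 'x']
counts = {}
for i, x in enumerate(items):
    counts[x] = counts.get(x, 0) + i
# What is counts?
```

Initial: counts = {}, items = ['z', 'z', 'x', 'x', 'y', 'x', 'z', 'z', 'y', 'x']
i=0, x='z': counts = {'z': 0}
i=1, x='z': counts = {'z': 1}
i=2, x='x': counts = {'z': 1, 'x': 2}
i=3, x='x': counts = {'z': 1, 'x': 5}
i=4, x='y': counts = {'z': 1, 'x': 5, 'y': 4}
i=5, x='x': counts = {'z': 1, 'x': 10, 'y': 4}
i=6, x='z': counts = {'z': 7, 'x': 10, 'y': 4}
i=7, x='z': counts = {'z': 14, 'x': 10, 'y': 4}
i=8, x='y': counts = {'z': 14, 'x': 10, 'y': 12}
i=9, x='x': counts = {'z': 14, 'x': 19, 'y': 12}

{'z': 14, 'x': 19, 'y': 12}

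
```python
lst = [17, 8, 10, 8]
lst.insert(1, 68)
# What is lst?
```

[17, 68, 8, 10, 8]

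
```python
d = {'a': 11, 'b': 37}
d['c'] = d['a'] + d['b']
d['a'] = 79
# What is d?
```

After line 1: d = {'a': 11, 'b': 37}
After line 2 (d['c'] = 11 + 37): d = {'a': 11, 'b': 37, 'c': 48}
After line 3: d = {'a': 79, 'b': 37, 'c': 48}

{'a': 79, 'b': 37, 'c': 48}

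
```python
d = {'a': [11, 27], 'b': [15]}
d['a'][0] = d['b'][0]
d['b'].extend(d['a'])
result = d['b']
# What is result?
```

After line 1: d = {'a': [11, 27], 'b': [15]}
After line 2 (a[0] = b[0] = 15): d = {'a': [15, 27], 'b': [15]}
After line 3 (b.extend(a) appends [15, 27]): d = {'a': [15, 27], 'b': [15, 15, 27]}
After line 4: result = d['b'] = [15, 15, 27]

[15, 15, 27]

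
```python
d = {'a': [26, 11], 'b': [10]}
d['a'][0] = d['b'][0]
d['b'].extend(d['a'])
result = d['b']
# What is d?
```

After line 1: d = {'a': [26, 11], 'b': [10]}
After line 2 (a[0] = b[0] = 10): d = {'a': [10, 11], 'b': [10]}
After line 3 (b.extend(a) appends [10, 11]): d = {'a': [10, 11], 'b': [10, 10, 11]}
After line 4: result = d['b'] = [10, 10, 11]

{'a': [10, 11], 'b': [10, 10, 11]}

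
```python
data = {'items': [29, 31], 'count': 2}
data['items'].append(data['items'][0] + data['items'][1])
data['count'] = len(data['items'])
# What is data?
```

After line 1: data = {'items': [29, 31], 'count': 2}
After line 2 (append 29 + 31 = 60): data = {'items': [29, 31, 60], 'count': 2}
After line 3 (count = len(items) = 3): data = {'items': [29, 31, 60], 'count': 3}

{'items': [29, 31, 60], 'count': 3}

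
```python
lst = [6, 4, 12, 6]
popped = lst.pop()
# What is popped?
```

6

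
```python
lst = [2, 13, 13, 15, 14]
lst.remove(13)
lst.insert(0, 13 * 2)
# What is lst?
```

After line 1: lst = [2, 13, 13, 15, 14]
After line 2 (remove first 13): lst = [2, 13, 15, 14]
After line 3 (insert 26 at index 0): lst = [26, 2, 13, 15, 14]

[26, 2, 13, 15, 14]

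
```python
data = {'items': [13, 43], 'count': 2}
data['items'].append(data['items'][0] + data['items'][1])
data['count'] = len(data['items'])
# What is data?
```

After line 1: data = {'items': [13, 43], 'count': 2}
After line 2 (append 13 + 43 = 56): data = {'items': [13, 43, 56], 'count': 2}
After line 3 (count = len(items) = 3): data = {'items': [13, 43, 56], 'count': 3}

{'items': [13, 43, 56], 'count': 3}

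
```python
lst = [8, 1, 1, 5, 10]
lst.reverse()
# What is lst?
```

[10, 5, 1, 1, 8]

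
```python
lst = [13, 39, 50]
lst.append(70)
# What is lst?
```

[13, 39, 50, 70]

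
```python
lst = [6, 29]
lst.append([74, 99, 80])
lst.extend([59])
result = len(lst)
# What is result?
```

After line 1: lst = [6, 29]
After line 2 (append adds [74, 99, 80] as single element): lst = [6, 29, [74, 99, 80]]
After line 3 (extend unpacks [59], adds 59): lst = [6, 29, [74, 99, 80], 59]
After line 4: result = len(lst) = 4

4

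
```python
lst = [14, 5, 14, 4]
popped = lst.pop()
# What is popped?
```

4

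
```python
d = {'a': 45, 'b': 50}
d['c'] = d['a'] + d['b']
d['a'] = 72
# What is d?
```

After line 1: d = {'a': 45, 'b': 50}
After line 2 (d['c'] = 45 + 50): d = {'a': 45, 'b': 50, 'c': 95}
After line 3: d = {'a': 72, 'b': 50, 'c': 95}

{'a': 72, 'b': 50, 'c': 95}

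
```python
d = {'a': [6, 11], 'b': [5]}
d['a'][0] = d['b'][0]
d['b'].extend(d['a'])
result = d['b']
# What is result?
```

After line 1: d = {'a': [6, 11], 'b': [5]}
After line 2 (a[0] = b[0] = 5): d = {'a': [5, 11], 'b': [5]}
After line 3 (b.extend(a) appends [5, 11]): d = {'a': [5, 11], 'b': [5, 5, 11]}
After line 4: result = d['b'] = [5, 5, 11]

[5, 5, 11]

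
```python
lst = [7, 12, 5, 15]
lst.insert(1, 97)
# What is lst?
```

[7, 97, 12, 5, 15]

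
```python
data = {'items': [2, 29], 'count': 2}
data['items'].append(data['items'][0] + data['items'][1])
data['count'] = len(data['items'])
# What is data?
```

After line 1: data = {'items': [2, 29], 'count': 2}
After line 2 (append 2 + 29 = 31): data = {'items': [2, 29, 31], 'count': 2}
After line 3 (count = len(items) = 3): data = {'items': [2, 29, 31], 'count': 3}

{'items': [2, 29, 31], 'count': 3}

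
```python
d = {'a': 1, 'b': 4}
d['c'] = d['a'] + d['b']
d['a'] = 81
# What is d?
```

After line 1: d = {'a': 1, 'b': 4}
After line 2 (d['c'] = 1 + 4): d = {'a': 1, 'b': 4, 'c': 5}
After line 3: d = {'a': 81, 'b': 4, 'c': 5}

{'a': 81, 'b': 4, 'c': 5}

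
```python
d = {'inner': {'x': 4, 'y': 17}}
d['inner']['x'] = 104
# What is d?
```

After line 1: d = {'inner': {'x': 4, 'y': 17}}
After line 2 (inner x overwritten): d = {'inner': {'x': 104, 'y': 17}}

{'inner': {'x': 104, 'y': 17}}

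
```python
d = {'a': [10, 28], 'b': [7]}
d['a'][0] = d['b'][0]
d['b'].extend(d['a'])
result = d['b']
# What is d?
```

After line 1: d = {'a': [10, 28], 'b': [7]}
After line 2 (a[0] = b[0] = 7): d = {'a': [7, 28], 'b': [7]}
After line 3 (b.extend(a) appends [7, 28]): d = {'a': [7, 28], 'b': [7, 7, 28]}
After line 4: result = d['b'] = [7, 7, 28]

{'a': [7, 28], 'b': [7, 7, 28]}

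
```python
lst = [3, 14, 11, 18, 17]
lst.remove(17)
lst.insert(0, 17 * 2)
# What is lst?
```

After line 1: lst = [3, 14, 11, 18, 17]
After line 2 (remove first 17): lst = [3, 14, 11, 18]
After line 3 (insert 34 at index 0): lst = [34, 3, 14, 11, 18]

[34, 3, 14, 11, 18]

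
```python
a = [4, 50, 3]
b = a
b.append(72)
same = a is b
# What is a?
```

After line 1: a = [4, 50, 3]
After line 2 (b = a is an alias, same object): a = [4, 50, 3], b = [4, 50, 3]
After line 3 (b.append mutates the shared list): a = [4, 50, 3, 72], b = [4, 50, 3, 72]
After line 4 (same = a is b; same object -> True): same = True

[4, 50, 3, 72]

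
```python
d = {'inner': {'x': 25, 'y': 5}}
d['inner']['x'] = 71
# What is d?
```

After line 1: d = {'inner': {'x': 25, 'y': 5}}
After line 2 (inner x overwritten): d = {'inner': {'x': 71, 'y': 5}}

{'inner': {'x': 71, 'y': 5}}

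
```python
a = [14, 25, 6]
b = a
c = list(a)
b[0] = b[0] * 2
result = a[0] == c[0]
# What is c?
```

After line 1: a = [14, 25, 6]
After line 2 (b = a, alias): a = [14, 25, 6], b = [14, 25, 6]
After line 3 (c = list(a) is a copy, new object): c = [14, 25, 6]
After line 4 (b[0] = 14 * 2 = 28; mutates shared a/b): a = b = [28, 25, 6], c = [14, 25, 6]
After line 5 (a[0] = 28, c[0] = 14; result = False)

[14, 25, 6]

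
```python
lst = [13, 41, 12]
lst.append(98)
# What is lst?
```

[13, 41, 12, 98]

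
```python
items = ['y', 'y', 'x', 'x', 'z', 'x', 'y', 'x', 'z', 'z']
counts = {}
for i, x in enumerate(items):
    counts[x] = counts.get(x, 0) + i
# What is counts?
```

Initial: counts = {}, items = ['y', 'y', 'x', 'x', 'z', 'x', 'y', 'x', 'z', 'z']
i=0, x='y': counts = {'y': 0}
i=1, x='y': counts = {'y': 1}
i=2, x='x': counts = {'y': 1, 'x': 2}
i=3, x='x': counts = {'y': 1, 'x': 5}
i=4, x='z': counts = {'y': 1, 'x': 5, 'z': 4}
i=5, x='x': counts = {'y': 1, 'x': 10, 'z': 4}
i=6, x='y': counts = {'y': 7, 'x': 10, 'z': 4}
i=7, x='x': counts = {'y': 7, 'x': 17, 'z': 4}
i=8, x='z': counts = {'y': 7, 'x': 17, 'z': 12}
i=9, x='z': counts = {'y': 7, 'x': 17, 'z': 21}

{'y': 7, 'x': 17, 'z': 21}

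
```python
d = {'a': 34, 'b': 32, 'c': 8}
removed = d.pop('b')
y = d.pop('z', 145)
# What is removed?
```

After line 1: d = {'a': 34, 'b': 32, 'c': 8}
After line 2 (pop 'b' returns 32): d = {'a': 34, 'c': 8}, removed = 32
After line 3 (pop 'z' missing, returns default 145): d = {'a': 34, 'c': 8}, y = 145

32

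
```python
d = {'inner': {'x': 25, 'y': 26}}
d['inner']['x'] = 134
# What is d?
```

After line 1: d = {'inner': {'x': 25, 'y': 26}}
After line 2 (inner x overwritten): d = {'inner': {'x': 134, 'y': 26}}

{'inner': {'x': 134, 'y': 26}}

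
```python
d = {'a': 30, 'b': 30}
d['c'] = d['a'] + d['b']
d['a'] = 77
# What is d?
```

After line 1: d = {'a': 30, 'b': 30}
After line 2 (d['c'] = 30 + 30): d = {'a': 30, 'b': 30, 'c': 60}
After line 3: d = {'a': 77, 'b': 30, 'c': 60}

{'a': 77, 'b': 30, 'c': 60}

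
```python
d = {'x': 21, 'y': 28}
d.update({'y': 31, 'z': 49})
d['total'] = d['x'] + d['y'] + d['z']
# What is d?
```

After line 1: d = {'x': 21, 'y': 28}
After line 2 (y overwritten, z added): d = {'x': 21, 'y': 31, 'z': 49}
After line 3 (total = 21 + 31 + 49 = 101): d = {'x': 21, 'y': 31, 'z': 49, 'total': 101}

{'x': 21, 'y': 31, 'z': 49, 'total': 101}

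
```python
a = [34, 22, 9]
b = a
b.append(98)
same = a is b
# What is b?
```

After line 1: a = [34, 22, 9]
After line 2 (b = a is an alias, same object): a = [34, 22, 9], b = [34, 22, 9]
After line 3 (b.append mutates the shared list): a = [34, 22, 9, 98], b = [34, 22, 9, 98]
After line 4 (same = a is b; same object -> True): same = True

[34, 22, 9, 98]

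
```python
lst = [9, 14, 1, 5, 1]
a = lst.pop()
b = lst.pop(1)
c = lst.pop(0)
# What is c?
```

After line 1: lst = [9, 14, 1, 5, 1]
After line 2 (pop() -> a = 1): lst = [9, 14, 1, 5]
After line 3 (pop(1) -> b = 14): lst = [9, 1, 5]
After line 4 (pop(0) -> c = 9): lst = [1, 5]

9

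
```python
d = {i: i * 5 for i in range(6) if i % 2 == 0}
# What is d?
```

{0: 0, 2: 10, 4: 20}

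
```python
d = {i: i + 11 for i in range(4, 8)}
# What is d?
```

{4: 15, 5: 16, 6: 17, 7: 18}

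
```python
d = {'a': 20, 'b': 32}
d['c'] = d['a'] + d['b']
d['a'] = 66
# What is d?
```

After line 1: d = {'a': 20, 'b': 32}
After line 2 (d['c'] = 20 + 32): d = {'a': 20, 'b': 32, 'c': 52}
After line 3: d = {'a': 66, 'b': 32, 'c': 52}

{'a': 66, 'b': 32, 'c': 52}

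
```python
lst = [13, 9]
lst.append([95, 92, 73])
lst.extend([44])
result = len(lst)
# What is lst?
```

After line 1: lst = [13, 9]
After line 2 (append adds [95, 92, 73] as single element): lst = [13, 9, [95, 92, 73]]
After line 3 (extend unpacks [44], adds 44): lst = [13, 9, [95, 92, 73], 44]
After line 4: result = len(lst) = 4

[13, 9, [95, 92, 73], 44]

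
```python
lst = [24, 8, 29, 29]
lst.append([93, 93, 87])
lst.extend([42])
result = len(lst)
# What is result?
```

After line 1: lst = [24, 8, 29, 29]
After line 2 (append adds [93, 93, 87] as single element): lst = [24, 8, 29, 29, [93, 93, 87]]
After line 3 (extend unpacks [42], adds 42): lst = [24, 8, 29, 29, [93, 93, 87], 42]
After line 4: result = len(lst) = 6

6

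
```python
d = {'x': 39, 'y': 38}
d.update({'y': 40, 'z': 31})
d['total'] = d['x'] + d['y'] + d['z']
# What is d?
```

After line 1: d = {'x': 39, 'y': 38}
After line 2 (y overwritten, z added): d = {'x': 39, 'y': 40, 'z': 31}
After line 3 (total = 39 + 40 + 31 = 110): d = {'x': 39, 'y': 40, 'z': 31, 'total': 110}

{'x': 39, 'y': 40, 'z': 31, 'total': 110}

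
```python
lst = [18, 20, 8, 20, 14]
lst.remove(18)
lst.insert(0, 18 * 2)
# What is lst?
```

After line 1: lst = [18, 20, 8, 20, 14]
After line 2 (remove first 18): lst = [20, 8, 20, 14]
After line 3 (insert 36 at index 0): lst = [36, 20, 8, 20, 14]

[36, 20, 8, 20, 14]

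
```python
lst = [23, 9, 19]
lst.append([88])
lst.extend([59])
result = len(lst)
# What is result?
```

After line 1: lst = [23, 9, 19]
After line 2 (append adds [88] as single element): lst = [23, 9, 19, [88]]
After line 3 (extend unpacks [59], adds 59): lst = [23, 9, 19, [88], 59]
After line 4: result = len(lst) = 5

5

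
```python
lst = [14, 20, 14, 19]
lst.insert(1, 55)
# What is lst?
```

[14, 55, 20, 14, 19]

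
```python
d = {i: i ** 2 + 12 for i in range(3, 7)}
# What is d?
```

{3: 21, 4: 28, 5: 37, 6: 48}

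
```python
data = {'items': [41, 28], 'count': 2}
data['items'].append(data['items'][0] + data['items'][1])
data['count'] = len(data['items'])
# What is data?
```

After line 1: data = {'items': [41, 28], 'count': 2}
After line 2 (append 41 + 28 = 69): data = {'items': [41, 28, 69], 'count': 2}
After line 3 (count = len(items) = 3): data = {'items': [41, 28, 69], 'count': 3}

{'items': [41, 28, 69], 'count': 3}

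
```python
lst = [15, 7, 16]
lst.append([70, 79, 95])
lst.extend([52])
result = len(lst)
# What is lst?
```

After line 1: lst = [15, 7, 16]
After line 2 (append adds [70, 79, 95] as single element): lst = [15, 7, 16, [70, 79, 95]]
After line 3 (extend unpacks [52], adds 52): lst = [15, 7, 16, [70, 79, 95], 52]
After line 4: result = len(lst) = 5

[15, 7, 16, [70, 79, 95], 52]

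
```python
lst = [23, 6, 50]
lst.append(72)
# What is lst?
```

[23, 6, 50, 72]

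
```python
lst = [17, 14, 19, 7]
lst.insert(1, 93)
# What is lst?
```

[17, 93, 14, 19, 7]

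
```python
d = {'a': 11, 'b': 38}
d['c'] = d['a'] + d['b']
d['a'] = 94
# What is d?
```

After line 1: d = {'a': 11, 'b': 38}
After line 2 (d['c'] = 11 + 38): d = {'a': 11, 'b': 38, 'c': 49}
After line 3: d = {'a': 94, 'b': 38, 'c': 49}

{'a': 94, 'b': 38, 'c': 49}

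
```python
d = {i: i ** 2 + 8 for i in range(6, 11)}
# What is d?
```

{6: 44, 7: 57, 8: 72, 9: 89, 10: 108}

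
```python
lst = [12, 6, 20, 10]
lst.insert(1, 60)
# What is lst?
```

[12, 60, 6, 20, 10]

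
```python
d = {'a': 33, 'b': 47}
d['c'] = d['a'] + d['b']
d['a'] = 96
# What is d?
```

After line 1: d = {'a': 33, 'b': 47}
After line 2 (d['c'] = 33 + 47): d = {'a': 33, 'b': 47, 'c': 80}
After line 3: d = {'a': 96, 'b': 47, 'c': 80}

{'a': 96, 'b': 47, 'c': 80}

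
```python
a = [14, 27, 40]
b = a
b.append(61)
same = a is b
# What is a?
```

After line 1: a = [14, 27, 40]
After line 2 (b = a is an alias, same object): a = [14, 27, 40], b = [14, 27, 40]
After line 3 (b.append mutates the shared list): a = [14, 27, 40, 61], b = [14, 27, 40, 61]
After line 4 (same = a is b; same object -> True): same = True

[14, 27, 40, 61]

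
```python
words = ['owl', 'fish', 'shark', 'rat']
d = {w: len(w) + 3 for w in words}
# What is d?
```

{'owl': 6, 'fish': 7, 'shark': 8, 'rat': 6}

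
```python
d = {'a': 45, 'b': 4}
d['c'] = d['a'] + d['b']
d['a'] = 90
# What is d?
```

After line 1: d = {'a': 45, 'b': 4}
After line 2 (d['c'] = 45 + 4): d = {'a': 45, 'b': 4, 'c': 49}
After line 3: d = {'a': 90, 'b': 4, 'c': 49}

{'a': 90, 'b': 4, 'c': 49}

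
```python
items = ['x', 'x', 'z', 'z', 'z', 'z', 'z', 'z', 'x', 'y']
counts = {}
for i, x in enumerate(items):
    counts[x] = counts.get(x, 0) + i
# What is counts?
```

Initial: counts = {}, items = ['x', 'x', 'z', 'z', 'z', 'z', 'z', 'z', 'x', 'y']
i=0, x='x': counts = {'x': 0}
i=1, x='x': counts = {'x': 1}
i=2, x='z': counts = {'x': 1, 'z': 2}
i=3, x='z': counts = {'x': 1, 'z': 5}
i=4, x='z': counts = {'x': 1, 'z': 9}
i=5, x='z': counts = {'x': 1, 'z': 14}
i=6, x='z': counts = {'x': 1, 'z': 20}
i=7, x='z': counts = {'x': 1, 'z': 27}
i=8, x='x': counts = {'x': 9, 'z': 27}
i=9, x='y': counts = {'x': 9, 'z': 27, 'y': 9}

{'x': 9, 'z': 27, 'y': 9}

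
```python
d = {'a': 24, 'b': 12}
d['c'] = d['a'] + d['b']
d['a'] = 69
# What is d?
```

After line 1: d = {'a': 24, 'b': 12}
After line 2 (d['c'] = 24 + 12): d = {'a': 24, 'b': 12, 'c': 36}
After line 3: d = {'a': 69, 'b': 12, 'c': 36}

{'a': 69, 'b': 12, 'c': 36}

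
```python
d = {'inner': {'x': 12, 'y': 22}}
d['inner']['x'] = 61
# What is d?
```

After line 1: d = {'inner': {'x': 12, 'y': 22}}
After line 2 (inner x overwritten): d = {'inner': {'x': 61, 'y': 22}}

{'inner': {'x': 61, 'y': 22}}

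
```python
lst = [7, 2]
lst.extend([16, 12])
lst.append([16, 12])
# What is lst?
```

After line 1: lst = [7, 2]
After line 2 (extend unpacks [16, 12]): lst = [7, 2, 16, 12]
After line 3 (append adds [16, 12] as single element): lst = [7, 2, 16, 12, [16, 12]]

[7, 2, 16, 12, [16, 12]]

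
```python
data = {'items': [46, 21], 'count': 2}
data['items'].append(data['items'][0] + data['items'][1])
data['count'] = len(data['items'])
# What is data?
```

After line 1: data = {'items': [46, 21], 'count': 2}
After line 2 (append 46 + 21 = 67): data = {'items': [46, 21, 67], 'count': 2}
After line 3 (count = len(items) = 3): data = {'items': [46, 21, 67], 'count': 3}

{'items': [46, 21, 67], 'count': 3}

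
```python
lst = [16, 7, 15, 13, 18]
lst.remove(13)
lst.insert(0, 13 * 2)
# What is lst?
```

After line 1: lst = [16, 7, 15, 13, 18]
After line 2 (remove first 13): lst = [16, 7, 15, 18]
After line 3 (insert 26 at index 0): lst = [26, 16, 7, 15, 18]

[26, 16, 7, 15, 18]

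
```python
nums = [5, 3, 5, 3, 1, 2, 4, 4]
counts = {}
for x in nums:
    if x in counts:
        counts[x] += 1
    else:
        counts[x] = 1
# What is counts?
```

Initial: counts = {}, nums = [5, 3, 5, 3, 1, 2, 4, 4]
See 5: counts = {5: 1}
See 3: counts = {5: 1, 3: 1}
See 5: counts = {5: 2, 3: 1}
See 3: counts = {5: 2, 3: 2}
See 1: counts = {5: 2, 3: 2, 1: 1}
See 2: counts = {5: 2, 3: 2, 1: 1, 2: 1}
See 4: counts = {5: 2, 3: 2, 1: 1, 2: 1, 4: 1}
See 4: counts = {5: 2, 3: 2, 1: 1, 2: 1, 4: 2}

{5: 2, 3: 2, 1: 1, 2: 1, 4: 2}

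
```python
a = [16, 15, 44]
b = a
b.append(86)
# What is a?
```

After line 1: a = [16, 15, 44]
After line 2 (b = a is an alias, same object): a = [16, 15, 44], b = [16, 15, 44]
After line 3 (b.append mutates the shared list): a = [16, 15, 44, 86], b = [16, 15, 44, 86]

[16, 15, 44, 86]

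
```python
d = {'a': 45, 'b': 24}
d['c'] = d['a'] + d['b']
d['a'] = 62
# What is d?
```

After line 1: d = {'a': 45, 'b': 24}
After line 2 (d['c'] = 45 + 24): d = {'a': 45, 'b': 24, 'c': 69}
After line 3: d = {'a': 62, 'b': 24, 'c': 69}

{'a': 62, 'b': 24, 'c': 69}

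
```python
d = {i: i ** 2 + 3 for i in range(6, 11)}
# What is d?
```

{6: 39, 7: 52, 8: 67, 9: 84, 10: 103}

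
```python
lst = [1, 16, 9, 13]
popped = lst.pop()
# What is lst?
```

[1, 16, 9]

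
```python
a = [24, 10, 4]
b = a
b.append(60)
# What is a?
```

After line 1: a = [24, 10, 4]
After line 2 (b = a is an alias, same object): a = [24, 10, 4], b = [24, 10, 4]
After line 3 (b.append mutates the shared list): a = [24, 10, 4, 60], b = [24, 10, 4, 60]

[24, 10, 4, 60]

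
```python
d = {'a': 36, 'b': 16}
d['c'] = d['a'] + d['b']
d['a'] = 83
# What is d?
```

After line 1: d = {'a': 36, 'b': 16}
After line 2 (d['c'] = 36 + 16): d = {'a': 36, 'b': 16, 'c': 52}
After line 3: d = {'a': 83, 'b': 16, 'c': 52}

{'a': 83, 'b': 16, 'c': 52}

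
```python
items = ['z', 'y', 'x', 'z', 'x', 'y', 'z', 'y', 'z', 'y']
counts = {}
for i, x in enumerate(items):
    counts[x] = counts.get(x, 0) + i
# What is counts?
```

Initial: counts = {}, items = ['z', 'y', 'x', 'z', 'x', 'y', 'z', 'y', 'z', 'y']
i=0, x='z': counts = {'z': 0}
i=1, x='y': counts = {'z': 0, 'y': 1}
i=2, x='x': counts = {'z': 0, 'y': 1, 'x': 2}
i=3, x='z': counts = {'z': 3, 'y': 1, 'x': 2}
i=4, x='x': counts = {'z': 3, 'y': 1, 'x': 6}
i=5, x='y': counts = {'z': 3, 'y': 6, 'x': 6}
i=6, x='z': counts = {'z': 9, 'y': 6, 'x': 6}
i=7, x='y': counts = {'z': 9, 'y': 13, 'x': 6}
i=8, x='z': counts = {'z': 17, 'y': 13, 'x': 6}
i=9, x='y': counts = {'z': 17, 'y': 22, 'x': 6}

{'z': 17, 'y': 22, 'x': 6}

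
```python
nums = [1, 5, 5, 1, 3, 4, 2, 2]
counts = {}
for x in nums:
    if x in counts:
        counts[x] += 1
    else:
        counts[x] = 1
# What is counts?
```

Initial: counts = {}, nums = [1, 5, 5, 1, 3, 4, 2, 2]
See 1: counts = {1: 1}
See 5: counts = {1: 1, 5: 1}
See 5: counts = {1: 1, 5: 2}
See 1: counts = {1: 2, 5: 2}
See 3: counts = {1: 2, 5: 2, 3: 1}
See 4: counts = {1: 2, 5: 2, 3: 1, 4: 1}
See 2: counts = {1: 2, 5: 2, 3: 1, 4: 1, 2: 1}
See 2: counts = {1: 2, 5: 2, 3: 1, 4: 1, 2: 2}

{1: 2, 5: 2, 3: 1, 4: 1, 2: 2}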